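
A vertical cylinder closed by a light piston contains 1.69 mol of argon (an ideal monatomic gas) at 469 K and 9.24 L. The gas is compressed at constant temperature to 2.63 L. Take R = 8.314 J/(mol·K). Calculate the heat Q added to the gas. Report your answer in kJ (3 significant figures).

Isothermal ⇒ ΔU = 0, so Q = W = nRT ln(V₂/V₁).
Q = (1.69)(8.314)(469) ln(2.63/9.24) = 6590 × -1.257 = -8280 J.

Q ≈ -8.28 kJ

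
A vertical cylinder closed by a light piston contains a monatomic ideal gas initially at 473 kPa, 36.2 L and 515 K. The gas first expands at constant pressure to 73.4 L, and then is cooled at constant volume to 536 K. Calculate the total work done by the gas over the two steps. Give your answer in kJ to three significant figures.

Step 1 (isobaric): W = PΔV = (473 kPa)(73.4 − 36.2 L) = 17596 J.
Step 2 (isochoric): W = 0 (constant volume).
W_total = 17596 + 0 = 17596 J.

W_total ≈ 17.6 kJ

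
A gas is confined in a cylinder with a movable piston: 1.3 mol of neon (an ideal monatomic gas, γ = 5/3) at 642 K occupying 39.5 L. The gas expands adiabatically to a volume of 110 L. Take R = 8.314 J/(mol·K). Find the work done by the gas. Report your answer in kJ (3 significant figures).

Adiabatic: TV^(γ−1) = const with γ = 5/3.
T₂ = T₁ (V₁/V₂)^(γ−1) = 642 × (39.5/110)^0.667 = 642 × 0.5052 = 324.3 K.
W_by = nCᵥ(T₁ − T₂) = (1.3)(12.47)(642 − 324.3) = 5150 J.

W ≈ 5.15 kJ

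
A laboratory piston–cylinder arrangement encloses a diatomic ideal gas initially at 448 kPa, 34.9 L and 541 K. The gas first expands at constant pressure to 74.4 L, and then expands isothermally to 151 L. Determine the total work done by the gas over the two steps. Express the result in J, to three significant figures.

W_total ≈ 41300 J

Step 1 (isobaric): W = PΔV = (448 kPa)(74.4 − 34.9 L) = 17696 J.
After step 1: P = 448 kPa, V = 74.4 L, T = 1153 K.
Step 2 (isothermal): W = P₁V₁ ln(V₂/V₁) = (33331) ln(151/74.4) = 23593 J.
W_total = 17696 + 23593 = 41289 J.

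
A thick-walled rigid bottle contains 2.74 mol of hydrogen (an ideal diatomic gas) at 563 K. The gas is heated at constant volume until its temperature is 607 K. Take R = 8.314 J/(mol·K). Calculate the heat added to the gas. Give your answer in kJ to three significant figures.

Constant volume ⇒ W = 0, so Q = ΔU = nCᵥΔT with Cᵥ = 5R/2 = 20.79 J/(mol·K).
ΔU = (2.74)(20.79)(607 − 563) = 2506 J.

Q ≈ 2.51 kJ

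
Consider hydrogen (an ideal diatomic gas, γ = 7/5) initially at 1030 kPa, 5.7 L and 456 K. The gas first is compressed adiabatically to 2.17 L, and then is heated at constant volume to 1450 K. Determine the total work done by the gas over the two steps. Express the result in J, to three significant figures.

W_total ≈ -6920 J

Step 1 (adiabatic): W = (P₁V₁ − P₂V₂)/(γ−1) = (5871 − 8639)/0.4 = -6921 J.
Step 2 (isochoric): W = 0 (constant volume).
W_total = -6921 + 0 = -6921 J.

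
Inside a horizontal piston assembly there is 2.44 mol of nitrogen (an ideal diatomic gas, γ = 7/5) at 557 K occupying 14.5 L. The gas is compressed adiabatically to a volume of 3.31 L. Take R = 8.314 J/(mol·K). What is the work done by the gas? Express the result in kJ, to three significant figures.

Adiabatic: TV^(γ−1) = const with γ = 7/5.
T₂ = T₁ (V₁/V₂)^(γ−1) = 557 × (14.5/3.31)^0.4 = 557 × 1.806 = 1006 K.
W_by = nCᵥ(T₁ − T₂) = (2.44)(20.79)(557 − 1006) = -22756 J.

W ≈ -22.8 kJ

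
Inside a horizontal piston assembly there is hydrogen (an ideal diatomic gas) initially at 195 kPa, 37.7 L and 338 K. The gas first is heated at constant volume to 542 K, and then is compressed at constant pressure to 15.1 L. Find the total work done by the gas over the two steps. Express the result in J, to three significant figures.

W_total ≈ -7070 J

Step 1 (isochoric): W = 0 (constant volume).
After step 1: P = 312.7 kPa (V unchanged).
Step 2 (isobaric): W = PΔV = (312.7 kPa)(15.1 − 37.7 L) = -7067 J.
W_total = 0 − 7067 = -7067 J.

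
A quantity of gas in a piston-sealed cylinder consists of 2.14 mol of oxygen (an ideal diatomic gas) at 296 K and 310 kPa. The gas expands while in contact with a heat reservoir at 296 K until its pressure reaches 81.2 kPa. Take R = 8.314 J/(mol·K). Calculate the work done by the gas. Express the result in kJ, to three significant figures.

W ≈ 7.06 kJ

Isothermal process: W = nRT ln(V₂/V₁) = nRT ln(P₁/P₂).
W = (2.14)(8.314)(296) × ln(310/81.2)
  = 5266 × ln(3.818) = 5266 × 1.34
W_by_gas = 7055 J.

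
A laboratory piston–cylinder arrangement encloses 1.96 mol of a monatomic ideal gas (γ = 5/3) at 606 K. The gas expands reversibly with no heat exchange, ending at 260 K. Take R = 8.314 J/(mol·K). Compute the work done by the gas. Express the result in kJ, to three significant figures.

Adiabatic ⇒ Q = 0, so W_by = −ΔU = nCᵥ(T₁ − T₂).
Cᵥ = 3R/2 = 12.47 J/(mol·K).
W = (1.96)(12.47)(606 − 260) = 8457 J.

W ≈ 8.46 kJ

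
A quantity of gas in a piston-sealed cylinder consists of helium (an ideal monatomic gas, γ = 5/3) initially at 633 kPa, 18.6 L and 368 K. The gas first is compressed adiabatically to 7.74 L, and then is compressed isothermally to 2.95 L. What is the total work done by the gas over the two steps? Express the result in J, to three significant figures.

W_total ≈ -34400 J

Step 1 (adiabatic): W = (P₁V₁ − P₂V₂)/(γ−1) = (11774 − 21123)/0.667 = -14024 J.
After step 1: P = 2729 kPa, V = 7.74 L, T = 660.2 K.
Step 2 (isothermal): W = P₁V₁ ln(V₂/V₁) = (21123) ln(2.95/7.74) = -20376 J.
W_total = -14024 − 20376 = -34400 J.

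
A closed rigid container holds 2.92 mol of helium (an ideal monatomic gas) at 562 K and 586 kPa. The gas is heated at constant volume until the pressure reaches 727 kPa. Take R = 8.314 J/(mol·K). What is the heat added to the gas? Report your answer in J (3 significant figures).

Q ≈ 4920 J

Constant volume ⇒ W = 0, so Q = ΔU = nCᵥΔT with Cᵥ = 3R/2 = 12.47 J/(mol·K).
At constant V, T₂/T₁ = P₂/P₁ ⇒ ΔT = T₁(P₂/P₁ − 1) = 562·(727/586 − 1) = 135.2 K.
ΔU = (2.92)(12.47)(135.2) = 4924 J.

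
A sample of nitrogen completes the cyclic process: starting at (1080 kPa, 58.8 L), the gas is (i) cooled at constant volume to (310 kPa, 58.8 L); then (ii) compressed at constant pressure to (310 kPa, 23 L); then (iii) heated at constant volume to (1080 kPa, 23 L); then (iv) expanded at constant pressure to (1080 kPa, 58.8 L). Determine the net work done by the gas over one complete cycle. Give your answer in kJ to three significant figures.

Constant-volume legs do no work.
W(ii) = (310)(23 − 58.8) = -11098 J; W(iv) = (1080)(58.8 − 23) = 38664 J.
W_net = -11098 + 38664 = 27566 J (the clockwise enclosed area).

W_net ≈ 27.6 kJ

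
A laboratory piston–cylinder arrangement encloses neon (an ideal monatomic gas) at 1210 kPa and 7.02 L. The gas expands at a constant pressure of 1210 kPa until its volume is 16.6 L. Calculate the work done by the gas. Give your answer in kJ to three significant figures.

Isobaric: W = P ΔV.
W = (1210 kPa)(16.6 − 7.02 L) = (1210)(9.58) = 11592 J.

W ≈ 11.6 kJ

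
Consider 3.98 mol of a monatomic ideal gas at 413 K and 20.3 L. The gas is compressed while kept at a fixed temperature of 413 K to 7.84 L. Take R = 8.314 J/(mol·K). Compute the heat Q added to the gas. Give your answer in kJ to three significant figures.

Isothermal ⇒ ΔU = 0, so Q = W = nRT ln(V₂/V₁).
Q = (3.98)(8.314)(413) ln(7.84/20.3) = 13666 × -0.9514 = -13002 J.

Q ≈ -13.0 kJ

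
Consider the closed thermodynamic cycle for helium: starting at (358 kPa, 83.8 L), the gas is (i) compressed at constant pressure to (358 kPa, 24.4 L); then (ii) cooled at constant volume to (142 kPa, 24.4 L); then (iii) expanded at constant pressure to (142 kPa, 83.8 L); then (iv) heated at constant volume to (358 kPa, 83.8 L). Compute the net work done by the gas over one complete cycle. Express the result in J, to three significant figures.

W_net ≈ -12800 J

Constant-volume legs do no work.
W(i) = (358)(24.4 − 83.8) = -21265 J; W(iii) = (142)(83.8 − 24.4) = 8435 J.
W_net = -21265 + 8435 = -12830 J (the counter-clockwise enclosed area).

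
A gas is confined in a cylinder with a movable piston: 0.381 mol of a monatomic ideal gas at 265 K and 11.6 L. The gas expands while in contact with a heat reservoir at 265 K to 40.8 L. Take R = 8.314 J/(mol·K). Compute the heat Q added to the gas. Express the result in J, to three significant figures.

Isothermal ⇒ ΔU = 0, so Q = W = nRT ln(V₂/V₁).
Q = (0.381)(8.314)(265) ln(40.8/11.6) = 839.4 × 1.258 = 1056 J.

Q ≈ 1060 J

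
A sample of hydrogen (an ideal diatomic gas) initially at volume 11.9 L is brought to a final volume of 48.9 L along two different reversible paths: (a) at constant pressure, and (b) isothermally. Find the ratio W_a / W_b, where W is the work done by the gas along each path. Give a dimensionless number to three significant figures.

Path (a) isobaric: W = P₁(V₂ − V₁) → W_a/(P₁V₁) = 3.109.
Path (b) isothermal: W = P₁V₁ ln(V₂/V₁) → W_b/(P₁V₁) = 1.413.
W_a / W_b = 3.109 / 1.413 = 2.2.

W_a / W_b ≈ 2.20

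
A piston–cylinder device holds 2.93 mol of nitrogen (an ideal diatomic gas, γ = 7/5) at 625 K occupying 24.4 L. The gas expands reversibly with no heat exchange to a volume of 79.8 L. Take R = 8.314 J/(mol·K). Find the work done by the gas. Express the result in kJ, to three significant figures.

W ≈ 14.4 kJ

Adiabatic: TV^(γ−1) = const with γ = 7/5.
T₂ = T₁ (V₁/V₂)^(γ−1) = 625 × (24.4/79.8)^0.4 = 625 × 0.6225 = 389.1 K.
W_by = nCᵥ(T₁ − T₂) = (2.93)(20.79)(625 − 389.1) = 14368 J.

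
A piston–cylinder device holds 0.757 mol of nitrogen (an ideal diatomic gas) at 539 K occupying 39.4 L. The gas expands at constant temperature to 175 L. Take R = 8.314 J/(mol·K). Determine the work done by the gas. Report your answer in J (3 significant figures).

Isothermal: W = nRT ln(V₂/V₁).
W = (0.757)(8.314)(539) × ln(175/39.4)
  = 3392 × 1.491
W_by_gas = 5058 J.

W ≈ 5060 J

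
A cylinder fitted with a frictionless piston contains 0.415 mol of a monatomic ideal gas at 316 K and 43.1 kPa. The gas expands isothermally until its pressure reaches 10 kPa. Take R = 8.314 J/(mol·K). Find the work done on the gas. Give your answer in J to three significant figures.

W ≈ -1590 J

Isothermal process: W = nRT ln(V₂/V₁) = nRT ln(P₁/P₂).
W = (0.415)(8.314)(316) × ln(43.1/10)
  = 1090 × ln(4.31) = 1090 × 1.461
W_by_gas = 1593 J; work on gas = −W_by = -1593 J.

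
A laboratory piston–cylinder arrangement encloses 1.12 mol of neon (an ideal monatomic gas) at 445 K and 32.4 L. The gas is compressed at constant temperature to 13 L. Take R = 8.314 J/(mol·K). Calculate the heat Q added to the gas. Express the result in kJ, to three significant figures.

Q ≈ -3.78 kJ

Isothermal ⇒ ΔU = 0, so Q = W = nRT ln(V₂/V₁).
Q = (1.12)(8.314)(445) ln(13/32.4) = 4144 × -0.9132 = -3784 J.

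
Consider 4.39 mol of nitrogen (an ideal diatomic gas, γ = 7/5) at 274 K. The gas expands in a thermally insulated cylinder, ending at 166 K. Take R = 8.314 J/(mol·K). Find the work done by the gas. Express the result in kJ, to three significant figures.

W ≈ 9.85 kJ

Adiabatic ⇒ Q = 0, so W_by = −ΔU = nCᵥ(T₁ − T₂).
Cᵥ = 5R/2 = 20.79 J/(mol·K).
W = (4.39)(20.79)(274 − 166) = 9855 J.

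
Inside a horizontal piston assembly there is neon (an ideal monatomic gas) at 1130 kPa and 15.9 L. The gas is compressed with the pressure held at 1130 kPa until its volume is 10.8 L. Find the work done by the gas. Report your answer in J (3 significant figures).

W ≈ -5760 J

Isobaric: W = P ΔV.
W = (1130 kPa)(10.8 − 15.9 L) = (1130)(-5.1) = -5763 J.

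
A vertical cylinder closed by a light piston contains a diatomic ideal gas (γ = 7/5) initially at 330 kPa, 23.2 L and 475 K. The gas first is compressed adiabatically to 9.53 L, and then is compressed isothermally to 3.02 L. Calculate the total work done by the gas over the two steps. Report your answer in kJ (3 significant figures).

Step 1 (adiabatic): W = (P₁V₁ − P₂V₂)/(γ−1) = (7656 − 10928)/0.4 = -8181 J.
After step 1: P = 1147 kPa, V = 9.53 L, T = 678 K.
Step 2 (isothermal): W = P₁V₁ ln(V₂/V₁) = (10928) ln(3.02/9.53) = -12559 J.
W_total = -8181 − 12559 = -20740 J.

W_total ≈ -20.7 kJ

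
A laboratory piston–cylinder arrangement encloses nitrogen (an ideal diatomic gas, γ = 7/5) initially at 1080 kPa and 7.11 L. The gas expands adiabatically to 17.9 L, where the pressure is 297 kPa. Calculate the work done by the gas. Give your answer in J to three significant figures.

Adiabatic: W = (P₁V₁ − P₂V₂)/(γ − 1) with γ = 7/5.
P₁V₁ = 7679 J, P₂V₂ = 5316 J.
W = (7679 − 5316) / 0.4 = 5906 J.

W ≈ 5910 J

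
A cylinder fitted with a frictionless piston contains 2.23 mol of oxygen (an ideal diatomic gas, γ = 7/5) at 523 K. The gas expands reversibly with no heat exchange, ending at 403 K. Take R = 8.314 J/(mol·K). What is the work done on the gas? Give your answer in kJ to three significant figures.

W ≈ -5.56 kJ

Adiabatic ⇒ Q = 0, so W_by = −ΔU = nCᵥ(T₁ − T₂).
Cᵥ = 5R/2 = 20.79 J/(mol·K).
W = (2.23)(20.79)(523 − 403) = 5562 J.
Work on gas = −W_by = -5562 J.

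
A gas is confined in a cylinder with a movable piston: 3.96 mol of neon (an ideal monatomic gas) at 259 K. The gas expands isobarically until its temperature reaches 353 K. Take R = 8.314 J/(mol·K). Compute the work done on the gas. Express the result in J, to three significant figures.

Isobaric: W = P ΔV = nR ΔT.
W = (3.96)(8.314)(353 − 259) = 3095 J.
Work on gas = −W_by = -3095 J.

W ≈ -3090 J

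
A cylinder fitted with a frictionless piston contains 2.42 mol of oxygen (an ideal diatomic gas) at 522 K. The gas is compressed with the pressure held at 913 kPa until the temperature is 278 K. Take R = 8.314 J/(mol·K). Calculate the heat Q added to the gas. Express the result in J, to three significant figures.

Q ≈ -17200 J

Isobaric: W = nRΔT = (2.42)(8.314)(-244) = -4909 J.
ΔU = nCᵥΔT with Cᵥ = 5R/2: ΔU = (2.42)(20.79)(-244) = -12273 J.
Q = ΔU + W = -12273 − 4909 = -17182 J.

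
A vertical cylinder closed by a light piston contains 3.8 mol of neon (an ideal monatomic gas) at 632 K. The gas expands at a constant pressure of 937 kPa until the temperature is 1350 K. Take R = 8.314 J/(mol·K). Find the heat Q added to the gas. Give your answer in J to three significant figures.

Q ≈ 56700 J

Isobaric: W = nRΔT = (3.8)(8.314)(718) = 22684 J.
ΔU = nCᵥΔT with Cᵥ = 3R/2: ΔU = (3.8)(12.47)(718) = 34026 J.
Q = ΔU + W = 34026 + 22684 = 56710 J.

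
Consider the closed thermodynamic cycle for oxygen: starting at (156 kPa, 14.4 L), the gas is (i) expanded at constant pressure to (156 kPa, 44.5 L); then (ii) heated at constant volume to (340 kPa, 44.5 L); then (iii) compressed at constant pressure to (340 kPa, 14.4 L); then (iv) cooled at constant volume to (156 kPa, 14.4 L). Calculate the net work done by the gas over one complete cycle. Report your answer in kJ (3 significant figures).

Constant-volume legs do no work.
W(i) = (156)(44.5 − 14.4) = 4696 J; W(iii) = (340)(14.4 − 44.5) = -10234 J.
W_net = 4696 − 10234 = -5538 J (the counter-clockwise enclosed area).

W_net ≈ -5.54 kJ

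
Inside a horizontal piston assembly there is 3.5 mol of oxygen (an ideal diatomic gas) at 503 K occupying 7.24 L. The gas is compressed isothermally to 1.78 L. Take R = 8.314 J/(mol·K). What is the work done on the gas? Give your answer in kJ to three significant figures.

W ≈ 20.5 kJ

Isothermal: W = nRT ln(V₂/V₁).
W = (3.5)(8.314)(503) × ln(1.78/7.24)
  = 14637 × -1.403
W_by_gas = -20536 J; work on gas = −W_by = 20536 J.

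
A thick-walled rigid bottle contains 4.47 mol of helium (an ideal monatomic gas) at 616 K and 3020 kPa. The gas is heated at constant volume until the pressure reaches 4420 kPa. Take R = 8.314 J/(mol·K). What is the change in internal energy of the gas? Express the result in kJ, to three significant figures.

Constant volume ⇒ W = 0, so Q = ΔU = nCᵥΔT with Cᵥ = 3R/2 = 12.47 J/(mol·K).
At constant V, T₂/T₁ = P₂/P₁ ⇒ ΔT = T₁(P₂/P₁ − 1) = 616·(4420/3020 − 1) = 285.6 K.
ΔU = (4.47)(12.47)(285.6) = 15919 J.

ΔU ≈ 15.9 kJ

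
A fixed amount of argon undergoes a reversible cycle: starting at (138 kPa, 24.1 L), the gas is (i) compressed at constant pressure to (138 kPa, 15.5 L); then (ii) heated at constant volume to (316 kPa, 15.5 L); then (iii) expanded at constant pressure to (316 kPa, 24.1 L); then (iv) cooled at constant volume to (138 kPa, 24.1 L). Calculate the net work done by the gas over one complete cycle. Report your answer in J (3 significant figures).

Constant-volume legs do no work.
W(i) = (138)(15.5 − 24.1) = -1187 J; W(iii) = (316)(24.1 − 15.5) = 2718 J.
W_net = -1187 + 2718 = 1531 J (the clockwise enclosed area).

W_net ≈ 1530 J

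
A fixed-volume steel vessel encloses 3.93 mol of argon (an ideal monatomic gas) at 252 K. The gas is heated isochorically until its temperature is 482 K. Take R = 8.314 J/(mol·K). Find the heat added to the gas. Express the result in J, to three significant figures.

Q ≈ 11300 J

Constant volume ⇒ W = 0, so Q = ΔU = nCᵥΔT with Cᵥ = 3R/2 = 12.47 J/(mol·K).
ΔU = (3.93)(12.47)(482 − 252) = 11273 J.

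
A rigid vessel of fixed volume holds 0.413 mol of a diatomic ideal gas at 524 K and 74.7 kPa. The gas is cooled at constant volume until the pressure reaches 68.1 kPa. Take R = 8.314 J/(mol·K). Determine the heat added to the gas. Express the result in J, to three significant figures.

Constant volume ⇒ W = 0, so Q = ΔU = nCᵥΔT with Cᵥ = 5R/2 = 20.79 J/(mol·K).
At constant V, T₂/T₁ = P₂/P₁ ⇒ ΔT = T₁(P₂/P₁ − 1) = 524·(68.1/74.7 − 1) = -46.3 K.
ΔU = (0.413)(20.79)(-46.3) = -397.4 J.

Q ≈ -397 J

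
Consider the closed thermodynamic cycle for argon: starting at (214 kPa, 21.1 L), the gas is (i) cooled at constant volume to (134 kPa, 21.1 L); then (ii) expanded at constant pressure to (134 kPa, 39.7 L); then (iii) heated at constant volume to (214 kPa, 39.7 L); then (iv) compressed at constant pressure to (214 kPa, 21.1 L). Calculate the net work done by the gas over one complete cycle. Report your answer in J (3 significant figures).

W_net ≈ -1490 J

Constant-volume legs do no work.
W(ii) = (134)(39.7 − 21.1) = 2492 J; W(iv) = (214)(21.1 − 39.7) = -3980 J.
W_net = 2492 − 3980 = -1488 J (the counter-clockwise enclosed area).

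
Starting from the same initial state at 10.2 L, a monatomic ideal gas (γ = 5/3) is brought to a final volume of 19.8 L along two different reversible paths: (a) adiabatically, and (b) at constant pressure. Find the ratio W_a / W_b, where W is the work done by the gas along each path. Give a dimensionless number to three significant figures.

Path (a) adiabatic: W = P₁V₁(1 − (V₁/V₂)^(γ−1))/(γ−1) → W_a/(P₁V₁) = 0.5361.
Path (b) isobaric: W = P₁(V₂ − V₁) → W_b/(P₁V₁) = 0.9412.
W_a / W_b = 0.5361 / 0.9412 = 0.5696.

W_a / W_b ≈ 0.570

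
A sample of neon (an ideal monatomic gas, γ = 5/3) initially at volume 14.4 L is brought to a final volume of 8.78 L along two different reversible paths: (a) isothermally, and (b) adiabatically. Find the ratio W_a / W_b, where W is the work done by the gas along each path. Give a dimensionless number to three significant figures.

Path (a) isothermal: W = P₁V₁ ln(V₂/V₁) → W_a/(P₁V₁) = -0.4948.
Path (b) adiabatic: W = P₁V₁(1 − (V₁/V₂)^(γ−1))/(γ−1) → W_b/(P₁V₁) = -0.5861.
W_a / W_b = -0.4948 / -0.5861 = 0.8441.

W_a / W_b ≈ 0.844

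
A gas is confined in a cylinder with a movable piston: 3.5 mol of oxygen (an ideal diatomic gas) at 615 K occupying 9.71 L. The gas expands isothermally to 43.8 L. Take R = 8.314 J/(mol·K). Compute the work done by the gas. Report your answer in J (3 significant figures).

Isothermal: W = nRT ln(V₂/V₁).
W = (3.5)(8.314)(615) × ln(43.8/9.71)
  = 17896 × 1.506
W_by_gas = 26960 J.

W ≈ 27000 J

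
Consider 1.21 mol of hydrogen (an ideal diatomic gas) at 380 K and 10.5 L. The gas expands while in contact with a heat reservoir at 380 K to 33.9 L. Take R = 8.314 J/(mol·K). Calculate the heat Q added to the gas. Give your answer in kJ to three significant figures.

Q ≈ 4.48 kJ

Isothermal ⇒ ΔU = 0, so Q = W = nRT ln(V₂/V₁).
Q = (1.21)(8.314)(380) ln(33.9/10.5) = 3823 × 1.172 = 4480 J.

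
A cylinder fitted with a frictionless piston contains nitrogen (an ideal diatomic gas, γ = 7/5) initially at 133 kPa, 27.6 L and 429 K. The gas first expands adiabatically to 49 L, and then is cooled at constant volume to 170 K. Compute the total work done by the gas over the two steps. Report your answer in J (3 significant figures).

W_total ≈ 1880 J

Step 1 (adiabatic): W = (P₁V₁ − P₂V₂)/(γ−1) = (3671 − 2918)/0.4 = 1883 J.
Step 2 (isochoric): W = 0 (constant volume).
W_total = 1883 + 0 = 1883 J.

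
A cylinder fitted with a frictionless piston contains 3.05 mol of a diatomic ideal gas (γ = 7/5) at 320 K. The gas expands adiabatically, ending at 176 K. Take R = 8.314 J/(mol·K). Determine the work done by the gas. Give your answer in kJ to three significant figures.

Adiabatic ⇒ Q = 0, so W_by = −ΔU = nCᵥ(T₁ − T₂).
Cᵥ = 5R/2 = 20.79 J/(mol·K).
W = (3.05)(20.79)(320 − 176) = 9129 J.

W ≈ 9.13 kJ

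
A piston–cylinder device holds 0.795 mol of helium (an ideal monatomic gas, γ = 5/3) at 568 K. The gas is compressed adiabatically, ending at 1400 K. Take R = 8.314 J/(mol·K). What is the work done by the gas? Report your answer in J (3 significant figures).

Adiabatic ⇒ Q = 0, so W_by = −ΔU = nCᵥ(T₁ − T₂).
Cᵥ = 3R/2 = 12.47 J/(mol·K).
W = (0.795)(12.47)(568 − 1400) = -8249 J.

W ≈ -8250 J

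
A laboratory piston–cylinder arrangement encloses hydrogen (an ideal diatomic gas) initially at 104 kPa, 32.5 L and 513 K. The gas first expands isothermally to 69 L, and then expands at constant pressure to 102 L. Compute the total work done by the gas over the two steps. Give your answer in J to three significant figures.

Step 1 (isothermal): W = P₁V₁ ln(V₂/V₁) = (3380) ln(69/32.5) = 2545 J.
After step 1: P = 48.99 kPa, V = 69 L, T = 513 K.
Step 2 (isobaric): W = PΔV = (48.99 kPa)(102 − 69 L) = 1617 J.
W_total = 2545 + 1617 = 4161 J.

W_total ≈ 4160 J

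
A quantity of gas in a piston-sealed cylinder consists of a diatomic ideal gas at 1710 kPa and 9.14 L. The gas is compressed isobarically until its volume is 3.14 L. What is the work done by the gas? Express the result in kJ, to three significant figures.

W ≈ -10.3 kJ

Isobaric: W = P ΔV.
W = (1710 kPa)(3.14 − 9.14 L) = (1710)(-6) = -10260 J.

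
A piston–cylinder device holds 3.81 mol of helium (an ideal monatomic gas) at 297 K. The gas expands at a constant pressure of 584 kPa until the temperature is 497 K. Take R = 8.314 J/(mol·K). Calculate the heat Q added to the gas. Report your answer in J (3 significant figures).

Q ≈ 15800 J

Isobaric: W = nRΔT = (3.81)(8.314)(200) = 6335 J.
ΔU = nCᵥΔT with Cᵥ = 3R/2: ΔU = (3.81)(12.47)(200) = 9503 J.
Q = ΔU + W = 9503 + 6335 = 15838 J.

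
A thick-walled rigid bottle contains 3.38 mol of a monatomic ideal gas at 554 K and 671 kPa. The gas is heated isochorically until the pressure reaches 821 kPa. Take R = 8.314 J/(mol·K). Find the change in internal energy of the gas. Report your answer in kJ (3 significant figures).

Constant volume ⇒ W = 0, so Q = ΔU = nCᵥΔT with Cᵥ = 3R/2 = 12.47 J/(mol·K).
At constant V, T₂/T₁ = P₂/P₁ ⇒ ΔT = T₁(P₂/P₁ − 1) = 554·(821/671 − 1) = 123.8 K.
ΔU = (3.38)(12.47)(123.8) = 5220 J.

ΔU ≈ 5.22 kJ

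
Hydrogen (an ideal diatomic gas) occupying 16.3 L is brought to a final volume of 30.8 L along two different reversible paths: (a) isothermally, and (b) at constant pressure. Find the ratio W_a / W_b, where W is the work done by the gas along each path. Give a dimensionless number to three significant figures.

Path (a) isothermal: W = P₁V₁ ln(V₂/V₁) → W_a/(P₁V₁) = 0.6363.
Path (b) isobaric: W = P₁(V₂ − V₁) → W_b/(P₁V₁) = 0.8896.
W_a / W_b = 0.6363 / 0.8896 = 0.7153.

W_a / W_b ≈ 0.715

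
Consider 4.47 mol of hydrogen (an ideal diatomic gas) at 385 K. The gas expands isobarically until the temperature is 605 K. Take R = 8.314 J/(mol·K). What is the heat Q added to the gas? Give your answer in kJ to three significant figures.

Isobaric: W = nRΔT = (4.47)(8.314)(220) = 8176 J.
ΔU = nCᵥΔT with Cᵥ = 5R/2: ΔU = (4.47)(20.79)(220) = 20440 J.
Q = ΔU + W = 20440 + 8176 = 28616 J.

Q ≈ 28.6 kJ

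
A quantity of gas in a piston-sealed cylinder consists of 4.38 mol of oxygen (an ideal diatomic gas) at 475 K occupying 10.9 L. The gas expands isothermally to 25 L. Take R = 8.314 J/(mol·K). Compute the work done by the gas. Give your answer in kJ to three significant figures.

W ≈ 14.4 kJ

Isothermal: W = nRT ln(V₂/V₁).
W = (4.38)(8.314)(475) × ln(25/10.9)
  = 17297 × 0.8301
W_by_gas = 14359 J.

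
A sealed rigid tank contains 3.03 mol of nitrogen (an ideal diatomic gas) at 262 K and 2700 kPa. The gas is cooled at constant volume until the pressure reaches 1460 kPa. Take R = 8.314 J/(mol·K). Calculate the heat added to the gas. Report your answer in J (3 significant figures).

Constant volume ⇒ W = 0, so Q = ΔU = nCᵥΔT with Cᵥ = 5R/2 = 20.79 J/(mol·K).
At constant V, T₂/T₁ = P₂/P₁ ⇒ ΔT = T₁(P₂/P₁ − 1) = 262·(1460/2700 − 1) = -120.3 K.
ΔU = (3.03)(20.79)(-120.3) = -7578 J.

Q ≈ -7580 J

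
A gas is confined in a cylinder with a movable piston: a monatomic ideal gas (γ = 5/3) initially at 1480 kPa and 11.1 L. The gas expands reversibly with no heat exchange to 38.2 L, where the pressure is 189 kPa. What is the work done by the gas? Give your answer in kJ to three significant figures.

Adiabatic: W = (P₁V₁ − P₂V₂)/(γ − 1) with γ = 5/3.
P₁V₁ = 16428 J, P₂V₂ = 7220 J.
W = (16428 − 7220) / 0.6667 = 13812 J.

W ≈ 13.8 kJ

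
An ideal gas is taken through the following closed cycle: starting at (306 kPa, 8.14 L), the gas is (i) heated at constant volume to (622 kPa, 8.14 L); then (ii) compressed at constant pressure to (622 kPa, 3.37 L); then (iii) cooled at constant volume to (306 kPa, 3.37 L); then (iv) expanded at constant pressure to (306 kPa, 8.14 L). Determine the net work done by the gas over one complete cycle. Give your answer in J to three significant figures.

Constant-volume legs do no work.
W(ii) = (622)(3.37 − 8.14) = -2967 J; W(iv) = (306)(8.14 − 3.37) = 1460 J.
W_net = -2967 + 1460 = -1507 J (the counter-clockwise enclosed area).

W_net ≈ -1510 J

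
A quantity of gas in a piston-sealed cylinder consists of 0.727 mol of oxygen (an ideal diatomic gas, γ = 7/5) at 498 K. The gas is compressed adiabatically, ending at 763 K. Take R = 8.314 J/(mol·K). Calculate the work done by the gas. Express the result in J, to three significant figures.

Adiabatic ⇒ Q = 0, so W_by = −ΔU = nCᵥ(T₁ − T₂).
Cᵥ = 5R/2 = 20.79 J/(mol·K).
W = (0.727)(20.79)(498 − 763) = -4004 J.

W ≈ -4000 J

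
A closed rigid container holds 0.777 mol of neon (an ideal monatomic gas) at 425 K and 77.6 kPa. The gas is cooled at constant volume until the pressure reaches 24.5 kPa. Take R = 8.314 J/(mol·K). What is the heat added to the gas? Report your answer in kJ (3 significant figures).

Constant volume ⇒ W = 0, so Q = ΔU = nCᵥΔT with Cᵥ = 3R/2 = 12.47 J/(mol·K).
At constant V, T₂/T₁ = P₂/P₁ ⇒ ΔT = T₁(P₂/P₁ − 1) = 425·(24.5/77.6 − 1) = -290.8 K.
ΔU = (0.777)(12.47)(-290.8) = -2818 J.

Q ≈ -2.82 kJ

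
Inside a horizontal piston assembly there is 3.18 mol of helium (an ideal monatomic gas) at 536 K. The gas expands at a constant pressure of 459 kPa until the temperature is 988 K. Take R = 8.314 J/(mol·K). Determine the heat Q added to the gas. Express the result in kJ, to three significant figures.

Isobaric: W = nRΔT = (3.18)(8.314)(452) = 11950 J.
ΔU = nCᵥΔT with Cᵥ = 3R/2: ΔU = (3.18)(12.47)(452) = 17925 J.
Q = ΔU + W = 17925 + 11950 = 29876 J.

Q ≈ 29.9 kJ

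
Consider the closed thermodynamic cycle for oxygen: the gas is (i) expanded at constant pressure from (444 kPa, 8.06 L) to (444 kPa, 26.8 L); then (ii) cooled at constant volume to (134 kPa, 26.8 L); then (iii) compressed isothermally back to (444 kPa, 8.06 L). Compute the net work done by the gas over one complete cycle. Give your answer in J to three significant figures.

W_net ≈ 4010 J

Leg (i): W = PΔV = (444)(26.8 − 8.06) = 8321 J.
Leg (ii): W = 0.
Leg (iii): W = PᵢVᵢ ln(V_f/Vᵢ) = (3591) ln(8.06/26.8) = -4315 J.
W_net = 8321 − 4315 = 4006 J.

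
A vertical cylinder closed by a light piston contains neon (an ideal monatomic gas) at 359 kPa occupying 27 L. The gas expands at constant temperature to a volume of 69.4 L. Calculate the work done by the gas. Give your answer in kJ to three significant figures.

W ≈ 9.15 kJ

Isothermal: W = nRT ln(V₂/V₁) = P₁V₁ ln(V₂/V₁).
P₁V₁ = (359 kPa)(27 L) = 9693 J.
W = 9693 × ln(69.4/27) = 9693 × 0.9441
W_by_gas = 9151 J.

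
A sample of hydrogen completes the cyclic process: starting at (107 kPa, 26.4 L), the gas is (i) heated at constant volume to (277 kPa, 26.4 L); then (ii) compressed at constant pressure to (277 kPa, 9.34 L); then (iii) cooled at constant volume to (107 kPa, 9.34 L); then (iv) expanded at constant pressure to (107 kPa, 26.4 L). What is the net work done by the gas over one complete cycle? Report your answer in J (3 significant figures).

W_net ≈ -2900 J

Constant-volume legs do no work.
W(ii) = (277)(9.34 − 26.4) = -4726 J; W(iv) = (107)(26.4 − 9.34) = 1825 J.
W_net = -4726 + 1825 = -2900 J (the counter-clockwise enclosed area).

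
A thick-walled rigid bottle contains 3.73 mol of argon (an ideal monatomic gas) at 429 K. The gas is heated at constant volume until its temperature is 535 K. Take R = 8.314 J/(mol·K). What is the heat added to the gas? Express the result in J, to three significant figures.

Constant volume ⇒ W = 0, so Q = ΔU = nCᵥΔT with Cᵥ = 3R/2 = 12.47 J/(mol·K).
ΔU = (3.73)(12.47)(535 − 429) = 4931 J.

Q ≈ 4930 J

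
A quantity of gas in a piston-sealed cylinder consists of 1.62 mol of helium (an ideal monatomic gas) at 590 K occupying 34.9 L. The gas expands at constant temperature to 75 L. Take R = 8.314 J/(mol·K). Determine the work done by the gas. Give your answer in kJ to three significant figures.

W ≈ 6.08 kJ

Isothermal: W = nRT ln(V₂/V₁).
W = (1.62)(8.314)(590) × ln(75/34.9)
  = 7947 × 0.765
W_by_gas = 6079 J.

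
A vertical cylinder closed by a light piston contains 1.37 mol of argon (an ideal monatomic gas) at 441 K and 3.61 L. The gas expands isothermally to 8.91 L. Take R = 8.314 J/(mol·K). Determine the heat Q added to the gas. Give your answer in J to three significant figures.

Q ≈ 4540 J

Isothermal ⇒ ΔU = 0, so Q = W = nRT ln(V₂/V₁).
Q = (1.37)(8.314)(441) ln(8.91/3.61) = 5023 × 0.9035 = 4538 J.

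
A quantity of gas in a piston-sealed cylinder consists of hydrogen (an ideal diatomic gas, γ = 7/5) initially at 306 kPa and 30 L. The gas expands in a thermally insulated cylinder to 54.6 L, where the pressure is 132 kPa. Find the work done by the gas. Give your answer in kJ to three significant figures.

Adiabatic: W = (P₁V₁ − P₂V₂)/(γ − 1) with γ = 7/5.
P₁V₁ = 9180 J, P₂V₂ = 7207 J.
W = (9180 − 7207) / 0.4 = 4932 J.

W ≈ 4.93 kJ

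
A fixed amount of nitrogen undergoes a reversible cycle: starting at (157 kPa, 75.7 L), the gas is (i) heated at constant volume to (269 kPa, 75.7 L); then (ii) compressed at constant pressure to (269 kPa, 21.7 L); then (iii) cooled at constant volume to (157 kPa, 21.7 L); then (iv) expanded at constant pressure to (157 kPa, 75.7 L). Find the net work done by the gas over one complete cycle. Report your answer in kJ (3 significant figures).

Constant-volume legs do no work.
W(ii) = (269)(21.7 − 75.7) = -14526 J; W(iv) = (157)(75.7 − 21.7) = 8478 J.
W_net = -14526 + 8478 = -6048 J (the counter-clockwise enclosed area).

W_net ≈ -6.05 kJ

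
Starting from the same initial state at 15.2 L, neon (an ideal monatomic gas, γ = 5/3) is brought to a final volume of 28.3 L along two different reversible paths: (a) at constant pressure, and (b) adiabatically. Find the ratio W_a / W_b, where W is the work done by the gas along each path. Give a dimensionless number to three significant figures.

W_a / W_b ≈ 1.69

Path (a) isobaric: W = P₁(V₂ − V₁) → W_a/(P₁V₁) = 0.8618.
Path (b) adiabatic: W = P₁V₁(1 − (V₁/V₂)^(γ−1))/(γ−1) → W_b/(P₁V₁) = 0.5089.
W_a / W_b = 0.8618 / 0.5089 = 1.694.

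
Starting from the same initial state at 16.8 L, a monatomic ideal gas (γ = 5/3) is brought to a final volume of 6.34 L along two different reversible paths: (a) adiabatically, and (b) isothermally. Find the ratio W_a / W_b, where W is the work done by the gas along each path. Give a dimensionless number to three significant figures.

Path (a) adiabatic: W = P₁V₁(1 − (V₁/V₂)^(γ−1))/(γ−1) → W_a/(P₁V₁) = -1.372.
Path (b) isothermal: W = P₁V₁ ln(V₂/V₁) → W_b/(P₁V₁) = -0.9745.
W_a / W_b = -1.372 / -0.9745 = 1.408.

W_a / W_b ≈ 1.41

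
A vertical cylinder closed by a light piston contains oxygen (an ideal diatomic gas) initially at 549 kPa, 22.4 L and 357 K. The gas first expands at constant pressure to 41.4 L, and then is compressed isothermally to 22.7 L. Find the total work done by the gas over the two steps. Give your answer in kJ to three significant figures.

Step 1 (isobaric): W = PΔV = (549 kPa)(41.4 − 22.4 L) = 10431 J.
After step 1: P = 549 kPa, V = 41.4 L, T = 659.8 K.
Step 2 (isothermal): W = P₁V₁ ln(V₂/V₁) = (22729) ln(22.7/41.4) = -13658 J.
W_total = 10431 − 13658 = -3227 J.

W_total ≈ -3.23 kJ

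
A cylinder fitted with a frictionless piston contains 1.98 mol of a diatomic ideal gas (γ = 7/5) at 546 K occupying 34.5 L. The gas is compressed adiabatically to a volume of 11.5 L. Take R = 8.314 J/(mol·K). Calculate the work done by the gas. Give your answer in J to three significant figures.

W ≈ -12400 J

Adiabatic: TV^(γ−1) = const with γ = 7/5.
T₂ = T₁ (V₁/V₂)^(γ−1) = 546 × (34.5/11.5)^0.4 = 546 × 1.552 = 847.3 K.
W_by = nCᵥ(T₁ − T₂) = (1.98)(20.79)(546 − 847.3) = -12400 J.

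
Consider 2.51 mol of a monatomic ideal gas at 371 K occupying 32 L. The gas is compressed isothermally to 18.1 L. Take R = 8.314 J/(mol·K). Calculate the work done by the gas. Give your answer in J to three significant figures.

Isothermal: W = nRT ln(V₂/V₁).
W = (2.51)(8.314)(371) × ln(18.1/32)
  = 7742 × -0.5698
W_by_gas = -4412 J.

W ≈ -4410 J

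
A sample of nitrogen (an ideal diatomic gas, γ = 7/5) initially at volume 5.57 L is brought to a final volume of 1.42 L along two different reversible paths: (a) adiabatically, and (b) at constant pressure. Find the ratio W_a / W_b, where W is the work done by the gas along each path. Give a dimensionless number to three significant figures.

Path (a) adiabatic: W = P₁V₁(1 − (V₁/V₂)^(γ−1))/(γ−1) → W_a/(P₁V₁) = -1.819.
Path (b) isobaric: W = P₁(V₂ − V₁) → W_b/(P₁V₁) = -0.7451.
W_a / W_b = -1.819 / -0.7451 = 2.441.

W_a / W_b ≈ 2.44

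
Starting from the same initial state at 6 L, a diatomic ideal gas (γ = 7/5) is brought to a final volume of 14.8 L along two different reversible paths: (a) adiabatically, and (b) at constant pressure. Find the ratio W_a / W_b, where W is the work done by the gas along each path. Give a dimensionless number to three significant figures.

Path (a) adiabatic: W = P₁V₁(1 − (V₁/V₂)^(γ−1))/(γ−1) → W_a/(P₁V₁) = 0.7578.
Path (b) isobaric: W = P₁(V₂ − V₁) → W_b/(P₁V₁) = 1.467.
W_a / W_b = 0.7578 / 1.467 = 0.5167.

W_a / W_b ≈ 0.517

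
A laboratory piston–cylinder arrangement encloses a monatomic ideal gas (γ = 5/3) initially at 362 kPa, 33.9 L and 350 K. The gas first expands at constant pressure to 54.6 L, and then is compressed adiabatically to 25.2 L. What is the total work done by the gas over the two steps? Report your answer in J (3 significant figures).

W_total ≈ -12500 J

Step 1 (isobaric): W = PΔV = (362 kPa)(54.6 − 33.9 L) = 7493 J.
After step 1: P = 362 kPa, V = 54.6 L, T = 563.7 K.
Step 2 (adiabatic): W = (P₁V₁ − P₂V₂)/(γ−1) = (19765 − 33095)/0.667 = -19995 J.
W_total = 7493 − 19995 = -12501 J.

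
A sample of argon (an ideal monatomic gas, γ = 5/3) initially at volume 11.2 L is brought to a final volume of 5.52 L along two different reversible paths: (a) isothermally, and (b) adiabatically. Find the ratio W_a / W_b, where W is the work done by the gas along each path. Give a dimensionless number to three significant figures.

W_a / W_b ≈ 0.783

Path (a) isothermal: W = P₁V₁ ln(V₂/V₁) → W_a/(P₁V₁) = -0.7075.
Path (b) adiabatic: W = P₁V₁(1 − (V₁/V₂)^(γ−1))/(γ−1) → W_b/(P₁V₁) = -0.9041.
W_a / W_b = -0.7075 / -0.9041 = 0.7826.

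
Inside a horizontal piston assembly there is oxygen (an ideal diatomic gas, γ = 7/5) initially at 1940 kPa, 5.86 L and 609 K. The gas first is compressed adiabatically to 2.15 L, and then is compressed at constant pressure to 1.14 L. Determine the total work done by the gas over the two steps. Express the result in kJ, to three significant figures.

Step 1 (adiabatic): W = (P₁V₁ − P₂V₂)/(γ−1) = (11368 − 16978)/0.4 = -14024 J.
After step 1: P = 7897 kPa, V = 2.15 L, T = 909.5 K.
Step 2 (isobaric): W = PΔV = (7897 kPa)(1.14 − 2.15 L) = -7976 J.
W_total = -14024 − 7976 = -21999 J.

W_total ≈ -22.0 kJ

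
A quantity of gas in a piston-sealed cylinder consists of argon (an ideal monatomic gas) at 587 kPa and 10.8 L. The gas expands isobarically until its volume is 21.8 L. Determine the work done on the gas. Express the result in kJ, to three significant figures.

W ≈ -6.46 kJ

Isobaric: W = P ΔV.
W = (587 kPa)(21.8 − 10.8 L) = (587)(11) = 6457 J.
Work on gas = −W_by = -6457 J.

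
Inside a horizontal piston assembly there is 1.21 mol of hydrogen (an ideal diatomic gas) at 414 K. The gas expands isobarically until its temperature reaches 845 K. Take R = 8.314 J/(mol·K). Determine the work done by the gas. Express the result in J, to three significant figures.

W ≈ 4340 J

Isobaric: W = P ΔV = nR ΔT.
W = (1.21)(8.314)(845 − 414) = 4336 J.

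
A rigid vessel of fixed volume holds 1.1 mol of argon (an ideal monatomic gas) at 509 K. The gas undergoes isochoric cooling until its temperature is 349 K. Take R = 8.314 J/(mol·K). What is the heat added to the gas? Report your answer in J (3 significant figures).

Q ≈ -2190 J

Constant volume ⇒ W = 0, so Q = ΔU = nCᵥΔT with Cᵥ = 3R/2 = 12.47 J/(mol·K).
ΔU = (1.1)(12.47)(349 − 509) = -2195 J.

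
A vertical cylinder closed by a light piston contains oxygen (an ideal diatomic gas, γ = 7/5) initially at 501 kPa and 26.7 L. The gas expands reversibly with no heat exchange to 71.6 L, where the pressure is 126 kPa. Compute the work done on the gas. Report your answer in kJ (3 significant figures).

Adiabatic: W = (P₁V₁ − P₂V₂)/(γ − 1) with γ = 7/5.
P₁V₁ = 13377 J, P₂V₂ = 9022 J.
W = (13377 − 9022) / 0.4 = 10888 J.
Work on gas = −W_by = -10888 J.

W ≈ -10.9 kJ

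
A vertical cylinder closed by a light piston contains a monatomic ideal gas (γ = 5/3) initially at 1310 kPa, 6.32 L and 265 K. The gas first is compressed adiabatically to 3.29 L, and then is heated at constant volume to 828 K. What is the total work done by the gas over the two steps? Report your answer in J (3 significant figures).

W_total ≈ -6770 J

Step 1 (adiabatic): W = (P₁V₁ − P₂V₂)/(γ−1) = (8279 − 12794)/0.667 = -6772 J.
Step 2 (isochoric): W = 0 (constant volume).
W_total = -6772 + 0 = -6772 J.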